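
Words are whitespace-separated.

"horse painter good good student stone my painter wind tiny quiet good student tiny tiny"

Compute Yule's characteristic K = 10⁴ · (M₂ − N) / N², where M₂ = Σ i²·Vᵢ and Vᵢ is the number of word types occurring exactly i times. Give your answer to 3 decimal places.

Frequencies: good:3, tiny:3, painter:2, student:2, horse:1, stone:1, my:1, wind:1, quiet:1
N = 15. Frequency spectrum: V_1=5, V_2=2, V_3=2
M₂ = 1²·5 + 2²·2 + 3²·2 = 31
K = 10000 × (31 − 15) / 15² = 711.111

711.111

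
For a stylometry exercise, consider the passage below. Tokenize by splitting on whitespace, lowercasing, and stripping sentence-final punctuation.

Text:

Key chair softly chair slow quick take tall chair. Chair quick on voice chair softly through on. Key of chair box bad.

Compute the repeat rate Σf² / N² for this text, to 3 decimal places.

0.124

Frequencies: chair:6, key:2, softly:2, quick:2, on:2, slow:1, take:1, tall:1, voice:1, through:1, of:1, box:1, bad:1
Σf² = 60; N² = 484
Repeat rate = 60 / 484 = 0.124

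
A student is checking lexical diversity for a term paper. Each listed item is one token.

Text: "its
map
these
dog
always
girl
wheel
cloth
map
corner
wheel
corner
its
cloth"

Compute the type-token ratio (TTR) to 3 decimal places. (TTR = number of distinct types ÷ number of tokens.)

N = 14 tokens, V = 9 types.
TTR = V / N = 9 / 14 = 0.643

0.643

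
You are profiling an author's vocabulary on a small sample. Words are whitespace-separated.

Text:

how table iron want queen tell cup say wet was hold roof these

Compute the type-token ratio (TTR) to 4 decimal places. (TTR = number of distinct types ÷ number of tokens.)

1.0000

N = 13 tokens, V = 13 types.
TTR = V / N = 13 / 13 = 1.0000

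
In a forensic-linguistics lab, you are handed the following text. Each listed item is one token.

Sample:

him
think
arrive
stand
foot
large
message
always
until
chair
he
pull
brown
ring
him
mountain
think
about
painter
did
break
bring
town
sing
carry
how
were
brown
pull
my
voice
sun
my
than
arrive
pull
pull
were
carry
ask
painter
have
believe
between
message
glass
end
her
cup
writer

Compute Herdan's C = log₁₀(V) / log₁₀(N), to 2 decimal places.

0.93

N = 50, V = 38.
log₁₀(V) = 1.579784, log₁₀(N) = 1.698970
C = 1.579784 / 1.698970 = 0.93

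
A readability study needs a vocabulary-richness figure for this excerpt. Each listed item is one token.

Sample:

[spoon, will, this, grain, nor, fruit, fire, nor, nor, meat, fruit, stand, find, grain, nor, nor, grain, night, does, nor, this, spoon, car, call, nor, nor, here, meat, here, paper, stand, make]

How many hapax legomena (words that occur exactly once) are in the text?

Frequencies: nor:8, grain:3, spoon:2, this:2, fruit:2, meat:2, stand:2, here:2, will:1, fire:1, find:1, night:1, does:1, car:1, call:1, paper:1, make:1
Hapax (freq=1): call, car, does, find, fire, make, night, paper, will

9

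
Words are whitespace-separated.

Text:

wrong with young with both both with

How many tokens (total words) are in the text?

7

Tokens: wrong, with, young, with, both, both, with
N = 7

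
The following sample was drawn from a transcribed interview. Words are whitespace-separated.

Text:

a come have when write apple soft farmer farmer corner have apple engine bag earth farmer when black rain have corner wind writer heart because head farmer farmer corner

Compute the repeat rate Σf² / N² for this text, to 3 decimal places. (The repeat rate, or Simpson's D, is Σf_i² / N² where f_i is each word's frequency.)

0.077

Frequencies: farmer:5, have:3, corner:3, when:2, apple:2, a:1, come:1, write:1, soft:1, engine:1, bag:1, earth:1, black:1, rain:1, wind:1, writer:1, heart:1, because:1, head:1
Σf² = 65; N² = 841
Repeat rate = 65 / 841 = 0.077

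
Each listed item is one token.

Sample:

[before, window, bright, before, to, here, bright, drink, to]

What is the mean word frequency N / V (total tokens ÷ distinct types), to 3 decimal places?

1.500

N = 9 tokens, V = 6 types.
Mean frequency = N / V = 9 / 6 = 1.500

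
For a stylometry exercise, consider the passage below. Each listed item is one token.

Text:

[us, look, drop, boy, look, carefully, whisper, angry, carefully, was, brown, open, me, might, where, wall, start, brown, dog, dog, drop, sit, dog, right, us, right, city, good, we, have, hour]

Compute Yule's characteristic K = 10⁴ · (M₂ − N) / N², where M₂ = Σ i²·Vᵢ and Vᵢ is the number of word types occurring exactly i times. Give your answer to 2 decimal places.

Frequencies: dog:3, us:2, look:2, drop:2, carefully:2, brown:2, right:2, boy:1, whisper:1, angry:1, was:1, open:1, me:1, might:1, where:1, wall:1, start:1, sit:1, city:1, good:1, … (3 more, each freq 1)
N = 31. Frequency spectrum: V_1=16, V_2=6, V_3=1
M₂ = 1²·16 + 2²·6 + 3²·1 = 49
K = 10000 × (49 − 31) / 31² = 187.30

187.30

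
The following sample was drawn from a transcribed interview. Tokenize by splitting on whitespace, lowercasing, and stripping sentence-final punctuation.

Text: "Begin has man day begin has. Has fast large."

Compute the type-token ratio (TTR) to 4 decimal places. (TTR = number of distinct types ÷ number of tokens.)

N = 9 tokens, V = 6 types.
TTR = V / N = 6 / 9 = 0.6667

0.6667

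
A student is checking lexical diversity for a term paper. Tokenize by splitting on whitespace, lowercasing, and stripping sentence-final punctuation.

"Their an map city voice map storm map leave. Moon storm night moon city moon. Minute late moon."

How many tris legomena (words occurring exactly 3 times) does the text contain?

Frequencies: moon:4, map:3, city:2, storm:2, their:1, an:1, voice:1, leave:1, night:1, minute:1, late:1
Words with frequency 3: map

1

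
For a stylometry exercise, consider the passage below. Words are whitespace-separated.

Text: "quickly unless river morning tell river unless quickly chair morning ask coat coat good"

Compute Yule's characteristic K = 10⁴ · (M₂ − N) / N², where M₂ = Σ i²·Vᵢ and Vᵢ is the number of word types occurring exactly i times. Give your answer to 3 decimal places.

510.204

Frequencies: quickly:2, unless:2, river:2, morning:2, coat:2, tell:1, chair:1, ask:1, good:1
N = 14. Frequency spectrum: V_1=4, V_2=5
M₂ = 1²·4 + 2²·5 = 24
K = 10000 × (24 − 14) / 14² = 510.204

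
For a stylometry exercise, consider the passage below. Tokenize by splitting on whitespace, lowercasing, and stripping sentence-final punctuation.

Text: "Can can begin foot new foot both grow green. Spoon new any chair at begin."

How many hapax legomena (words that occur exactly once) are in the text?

Frequencies: can:2, begin:2, foot:2, new:2, both:1, grow:1, green:1, spoon:1, any:1, chair:1, at:1
Hapax (freq=1): any, at, both, chair, green, grow, spoon

7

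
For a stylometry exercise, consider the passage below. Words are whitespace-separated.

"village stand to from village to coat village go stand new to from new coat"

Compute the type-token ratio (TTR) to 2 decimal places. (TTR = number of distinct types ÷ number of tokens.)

0.47

N = 15 tokens, V = 7 types.
TTR = V / N = 7 / 15 = 0.47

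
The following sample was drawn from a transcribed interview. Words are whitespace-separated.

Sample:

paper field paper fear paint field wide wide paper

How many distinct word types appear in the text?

Distinct types: {fear, field, paint, paper, wide}
V = 5

5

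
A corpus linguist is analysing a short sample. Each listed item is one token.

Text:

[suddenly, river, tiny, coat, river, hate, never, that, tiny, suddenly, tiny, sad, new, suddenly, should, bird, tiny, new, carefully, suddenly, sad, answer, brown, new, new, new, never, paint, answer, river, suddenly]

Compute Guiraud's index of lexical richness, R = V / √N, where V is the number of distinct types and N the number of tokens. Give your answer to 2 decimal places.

2.69

N = 31, V = 15.
√N = 5.567764
R = 15 / 5.567764 = 2.69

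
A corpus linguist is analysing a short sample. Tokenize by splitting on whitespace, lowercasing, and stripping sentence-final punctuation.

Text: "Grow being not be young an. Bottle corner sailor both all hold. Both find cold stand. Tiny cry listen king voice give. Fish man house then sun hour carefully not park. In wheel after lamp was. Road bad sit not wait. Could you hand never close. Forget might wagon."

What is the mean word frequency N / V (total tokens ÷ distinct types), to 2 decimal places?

N = 49 tokens, V = 46 types.
Mean frequency = N / V = 49 / 46 = 1.07

1.07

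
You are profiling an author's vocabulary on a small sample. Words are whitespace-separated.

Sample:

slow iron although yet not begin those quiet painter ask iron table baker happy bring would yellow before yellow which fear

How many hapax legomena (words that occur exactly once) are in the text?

Frequencies: iron:2, yellow:2, slow:1, although:1, yet:1, not:1, begin:1, those:1, quiet:1, painter:1, ask:1, table:1, baker:1, happy:1, bring:1, would:1, before:1, which:1, fear:1
Hapax (freq=1): although, ask, baker, before, begin, bring, fear, happy, not, painter, quiet, slow, table, those, which, would, yet

17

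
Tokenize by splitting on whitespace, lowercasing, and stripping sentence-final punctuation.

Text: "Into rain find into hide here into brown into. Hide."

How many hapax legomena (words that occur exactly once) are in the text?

Frequencies: into:4, hide:2, rain:1, find:1, here:1, brown:1
Hapax (freq=1): brown, find, here, rain

4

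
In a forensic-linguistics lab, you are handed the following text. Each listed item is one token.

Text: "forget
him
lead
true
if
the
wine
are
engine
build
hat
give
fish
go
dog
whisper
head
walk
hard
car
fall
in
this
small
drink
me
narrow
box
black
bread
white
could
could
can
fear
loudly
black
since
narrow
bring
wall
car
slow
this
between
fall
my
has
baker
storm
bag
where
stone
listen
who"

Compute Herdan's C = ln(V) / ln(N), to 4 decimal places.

0.9712

N = 55, V = 49.
ln(V) = 3.891820, ln(N) = 4.007333
C = 3.891820 / 4.007333 = 0.9712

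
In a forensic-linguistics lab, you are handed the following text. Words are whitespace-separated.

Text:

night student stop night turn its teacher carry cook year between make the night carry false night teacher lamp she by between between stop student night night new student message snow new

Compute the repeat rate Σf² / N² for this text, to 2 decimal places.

Frequencies: night:6, student:3, between:3, stop:2, teacher:2, carry:2, new:2, turn:1, its:1, cook:1, year:1, make:1, the:1, false:1, lamp:1, she:1, by:1, message:1, snow:1
Σf² = 82; N² = 1024
Repeat rate = 82 / 1024 = 0.08

0.08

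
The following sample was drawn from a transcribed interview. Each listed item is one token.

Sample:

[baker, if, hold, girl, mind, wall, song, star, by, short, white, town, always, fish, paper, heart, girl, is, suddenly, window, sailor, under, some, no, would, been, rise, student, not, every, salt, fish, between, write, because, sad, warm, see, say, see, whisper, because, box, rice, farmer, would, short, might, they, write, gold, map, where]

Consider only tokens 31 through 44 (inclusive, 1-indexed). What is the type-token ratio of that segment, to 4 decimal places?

0.8571

Segment tokens 31–44: salt, fish, between, write, because, sad, warm, see, say, see, whisper, because, box, rice
Segment N = 14, segment V = 12.
TTR = 12 / 14 = 0.8571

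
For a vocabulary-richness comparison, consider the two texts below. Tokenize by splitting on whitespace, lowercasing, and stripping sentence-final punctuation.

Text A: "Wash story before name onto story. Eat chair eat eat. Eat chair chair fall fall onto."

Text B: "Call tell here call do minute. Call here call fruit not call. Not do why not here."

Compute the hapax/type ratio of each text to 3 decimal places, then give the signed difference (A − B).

A: hapax=3, V=8, ratio=0.375
B: hapax=4, V=8, ratio=0.500
Difference = 0.375 − 0.500 = -0.125

-0.125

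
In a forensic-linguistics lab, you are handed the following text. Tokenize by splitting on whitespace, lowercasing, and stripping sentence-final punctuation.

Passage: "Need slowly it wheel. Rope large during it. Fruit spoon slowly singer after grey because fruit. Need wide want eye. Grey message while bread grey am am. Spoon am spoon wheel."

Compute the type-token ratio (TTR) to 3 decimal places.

0.645

N = 31 tokens, V = 20 types.
TTR = V / N = 20 / 31 = 0.645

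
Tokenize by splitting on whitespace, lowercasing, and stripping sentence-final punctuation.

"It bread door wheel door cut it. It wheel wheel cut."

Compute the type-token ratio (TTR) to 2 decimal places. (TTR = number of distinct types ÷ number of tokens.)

N = 11 tokens, V = 5 types.
TTR = V / N = 5 / 11 = 0.45

0.45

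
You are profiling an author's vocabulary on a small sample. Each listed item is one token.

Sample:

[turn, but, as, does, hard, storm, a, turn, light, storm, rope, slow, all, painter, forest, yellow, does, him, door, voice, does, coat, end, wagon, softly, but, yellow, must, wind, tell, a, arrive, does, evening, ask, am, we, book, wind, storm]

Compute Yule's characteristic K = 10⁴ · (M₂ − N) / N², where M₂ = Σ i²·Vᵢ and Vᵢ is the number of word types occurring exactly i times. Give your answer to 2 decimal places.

175.00

Frequencies: does:4, storm:3, turn:2, but:2, a:2, yellow:2, wind:2, as:1, hard:1, light:1, rope:1, slow:1, all:1, painter:1, forest:1, him:1, door:1, voice:1, coat:1, end:1, … (10 more, each freq 1)
N = 40. Frequency spectrum: V_1=23, V_2=5, V_3=1, V_4=1
M₂ = 1²·23 + 2²·5 + 3²·1 + 4²·1 = 68
K = 10000 × (68 − 40) / 40² = 175.00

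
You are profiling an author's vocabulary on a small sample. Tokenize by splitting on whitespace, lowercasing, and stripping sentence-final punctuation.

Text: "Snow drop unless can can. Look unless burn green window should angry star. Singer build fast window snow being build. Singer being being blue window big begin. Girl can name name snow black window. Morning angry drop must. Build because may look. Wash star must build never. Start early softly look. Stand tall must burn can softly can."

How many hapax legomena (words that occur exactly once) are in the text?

Frequencies: can:5, window:4, build:4, snow:3, look:3, being:3, must:3, drop:2, unless:2, burn:2, angry:2, star:2, singer:2, name:2, softly:2, green:1, should:1, fast:1, blue:1, big:1, … (12 more, each freq 1)
Hapax (freq=1): because, begin, big, black, blue, early, fast, girl, green, may, morning, never, should, stand, start, tall, wash

17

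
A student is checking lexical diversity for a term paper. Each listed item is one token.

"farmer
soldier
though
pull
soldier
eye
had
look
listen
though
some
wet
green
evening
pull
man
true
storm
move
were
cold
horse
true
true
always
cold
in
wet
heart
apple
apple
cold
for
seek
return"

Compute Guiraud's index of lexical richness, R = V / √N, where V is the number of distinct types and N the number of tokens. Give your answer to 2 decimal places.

N = 35, V = 26.
√N = 5.916080
R = 26 / 5.916080 = 4.39

4.39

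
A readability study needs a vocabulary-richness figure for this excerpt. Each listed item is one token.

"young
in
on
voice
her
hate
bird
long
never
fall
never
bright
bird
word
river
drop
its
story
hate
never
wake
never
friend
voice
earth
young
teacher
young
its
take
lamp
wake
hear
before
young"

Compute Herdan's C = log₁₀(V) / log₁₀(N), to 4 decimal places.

0.8939

N = 35, V = 24.
log₁₀(V) = 1.380211, log₁₀(N) = 1.544068
C = 1.380211 / 1.544068 = 0.8939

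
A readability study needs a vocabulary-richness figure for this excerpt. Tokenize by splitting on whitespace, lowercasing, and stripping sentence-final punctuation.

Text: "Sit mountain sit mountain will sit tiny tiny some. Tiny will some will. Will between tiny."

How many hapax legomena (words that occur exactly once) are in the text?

Frequencies: will:4, tiny:4, sit:3, mountain:2, some:2, between:1
Hapax (freq=1): between

1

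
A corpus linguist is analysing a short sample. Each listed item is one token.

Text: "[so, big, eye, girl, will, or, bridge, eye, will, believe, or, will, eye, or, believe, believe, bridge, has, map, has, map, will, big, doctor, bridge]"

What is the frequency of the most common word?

4

Frequencies: will:4, eye:3, or:3, bridge:3, believe:3, big:2, has:2, map:2, so:1, girl:1, doctor:1
Most common: 'will' with frequency 4.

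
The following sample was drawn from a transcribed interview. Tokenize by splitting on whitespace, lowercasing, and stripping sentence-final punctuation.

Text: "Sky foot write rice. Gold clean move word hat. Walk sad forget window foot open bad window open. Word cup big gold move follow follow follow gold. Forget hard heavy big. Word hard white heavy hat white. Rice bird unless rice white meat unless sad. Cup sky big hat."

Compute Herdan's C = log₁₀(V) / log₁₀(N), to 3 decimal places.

0.817

N = 49, V = 24.
log₁₀(V) = 1.380211, log₁₀(N) = 1.690196
C = 1.380211 / 1.690196 = 0.817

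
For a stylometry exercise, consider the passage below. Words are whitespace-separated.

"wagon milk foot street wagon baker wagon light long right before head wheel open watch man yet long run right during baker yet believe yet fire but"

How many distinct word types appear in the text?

Distinct types: {baker, before, believe, but, during, fire, foot, head, light, long, man, milk, open, right, run, street, wagon, watch, wheel, yet}
V = 20

20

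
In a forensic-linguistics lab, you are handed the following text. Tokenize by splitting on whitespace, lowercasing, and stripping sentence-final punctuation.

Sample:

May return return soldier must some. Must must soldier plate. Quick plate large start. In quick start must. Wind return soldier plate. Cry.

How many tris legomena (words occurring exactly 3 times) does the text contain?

Frequencies: must:4, return:3, soldier:3, plate:3, quick:2, start:2, may:1, some:1, large:1, in:1, wind:1, cry:1
Words with frequency 3: plate, return, soldier

3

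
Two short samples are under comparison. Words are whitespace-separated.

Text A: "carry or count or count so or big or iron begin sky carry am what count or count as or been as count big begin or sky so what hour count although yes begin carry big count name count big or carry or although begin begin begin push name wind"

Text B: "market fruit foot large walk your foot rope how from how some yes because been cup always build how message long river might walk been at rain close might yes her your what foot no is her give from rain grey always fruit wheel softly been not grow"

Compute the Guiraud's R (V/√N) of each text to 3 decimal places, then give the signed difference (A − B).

-2.217

A: V=18, N=50, R=2.546
B: V=33, N=48, R=4.763
Difference = 2.546 − 4.763 = -2.217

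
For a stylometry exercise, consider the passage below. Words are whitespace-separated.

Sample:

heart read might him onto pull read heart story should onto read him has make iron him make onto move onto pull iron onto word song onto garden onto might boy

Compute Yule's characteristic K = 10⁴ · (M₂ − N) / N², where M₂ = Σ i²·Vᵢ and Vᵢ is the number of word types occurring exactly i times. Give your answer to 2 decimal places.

665.97

Frequencies: onto:7, read:3, him:3, heart:2, might:2, pull:2, make:2, iron:2, story:1, should:1, has:1, move:1, word:1, song:1, garden:1, boy:1
N = 31. Frequency spectrum: V_1=8, V_2=5, V_3=2, V_7=1
M₂ = 1²·8 + 2²·5 + 3²·2 + 7²·1 = 95
K = 10000 × (95 − 31) / 31² = 665.97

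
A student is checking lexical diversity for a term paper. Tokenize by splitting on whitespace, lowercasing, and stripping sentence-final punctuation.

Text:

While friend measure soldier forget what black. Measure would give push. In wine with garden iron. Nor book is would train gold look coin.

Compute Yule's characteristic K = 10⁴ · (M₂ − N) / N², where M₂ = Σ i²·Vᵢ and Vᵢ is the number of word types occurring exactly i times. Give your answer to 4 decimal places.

69.4444

Frequencies: measure:2, would:2, while:1, friend:1, soldier:1, forget:1, what:1, black:1, give:1, push:1, in:1, wine:1, with:1, garden:1, iron:1, nor:1, book:1, is:1, train:1, gold:1, … (2 more, each freq 1)
N = 24. Frequency spectrum: V_1=20, V_2=2
M₂ = 1²·20 + 2²·2 = 28
K = 10000 × (28 − 24) / 24² = 69.4444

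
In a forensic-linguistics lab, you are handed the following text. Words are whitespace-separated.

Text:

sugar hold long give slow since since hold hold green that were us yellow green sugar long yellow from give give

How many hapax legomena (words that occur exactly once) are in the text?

Frequencies: hold:3, give:3, sugar:2, long:2, since:2, green:2, yellow:2, slow:1, that:1, were:1, us:1, from:1
Hapax (freq=1): from, slow, that, us, were

5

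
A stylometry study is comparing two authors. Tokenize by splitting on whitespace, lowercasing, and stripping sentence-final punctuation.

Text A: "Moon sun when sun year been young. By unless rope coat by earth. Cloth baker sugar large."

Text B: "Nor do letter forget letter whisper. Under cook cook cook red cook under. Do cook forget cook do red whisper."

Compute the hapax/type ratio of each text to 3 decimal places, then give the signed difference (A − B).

0.742

A: hapax=13, V=15, ratio=0.867
B: hapax=1, V=8, ratio=0.125
Difference = 0.867 − 0.125 = 0.742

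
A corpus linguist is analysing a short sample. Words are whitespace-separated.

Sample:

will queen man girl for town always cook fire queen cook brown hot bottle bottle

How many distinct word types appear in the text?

Distinct types: {always, bottle, brown, cook, fire, for, girl, hot, man, queen, town, will}
V = 12

12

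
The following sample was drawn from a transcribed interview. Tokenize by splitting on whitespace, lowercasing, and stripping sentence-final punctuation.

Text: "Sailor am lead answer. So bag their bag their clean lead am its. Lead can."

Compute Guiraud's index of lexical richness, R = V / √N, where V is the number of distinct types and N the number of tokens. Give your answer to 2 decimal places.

N = 15, V = 10.
√N = 3.872983
R = 10 / 3.872983 = 2.58

2.58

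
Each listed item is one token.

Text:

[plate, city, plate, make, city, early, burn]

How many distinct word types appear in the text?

Distinct types: {burn, city, early, make, plate}
V = 5

5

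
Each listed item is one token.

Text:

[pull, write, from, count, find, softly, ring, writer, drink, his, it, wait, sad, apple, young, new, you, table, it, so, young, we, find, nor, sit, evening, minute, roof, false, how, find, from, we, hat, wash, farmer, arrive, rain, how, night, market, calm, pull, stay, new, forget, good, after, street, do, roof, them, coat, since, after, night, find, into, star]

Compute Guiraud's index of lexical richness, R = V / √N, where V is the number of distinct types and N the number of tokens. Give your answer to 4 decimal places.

N = 59, V = 46.
√N = 7.681146
R = 46 / 7.681146 = 5.9887

5.9887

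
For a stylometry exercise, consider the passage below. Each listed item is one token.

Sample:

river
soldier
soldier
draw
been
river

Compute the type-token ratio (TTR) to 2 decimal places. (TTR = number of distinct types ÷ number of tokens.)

0.67

N = 6 tokens, V = 4 types.
TTR = V / N = 4 / 6 = 0.67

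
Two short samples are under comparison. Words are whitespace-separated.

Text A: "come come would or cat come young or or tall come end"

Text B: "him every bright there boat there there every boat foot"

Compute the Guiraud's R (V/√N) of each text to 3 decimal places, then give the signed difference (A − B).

A: V=7, N=12, R=2.021
B: V=6, N=10, R=1.897
Difference = 2.021 − 1.897 = 0.124

0.124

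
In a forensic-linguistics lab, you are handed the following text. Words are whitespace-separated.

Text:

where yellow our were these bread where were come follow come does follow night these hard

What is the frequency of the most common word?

Frequencies: where:2, were:2, these:2, come:2, follow:2, yellow:1, our:1, bread:1, does:1, night:1, hard:1
Most common: 'where' with frequency 2.

2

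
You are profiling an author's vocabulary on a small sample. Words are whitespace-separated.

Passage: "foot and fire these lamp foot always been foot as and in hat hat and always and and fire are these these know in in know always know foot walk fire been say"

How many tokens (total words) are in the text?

33

Tokens: foot, and, fire, these, lamp, foot, always, been, foot, as, and, in, hat, hat, and, always, and, and, fire, are, these, these, know, in, in, know, always, know, foot, walk, fire, been, say
N = 33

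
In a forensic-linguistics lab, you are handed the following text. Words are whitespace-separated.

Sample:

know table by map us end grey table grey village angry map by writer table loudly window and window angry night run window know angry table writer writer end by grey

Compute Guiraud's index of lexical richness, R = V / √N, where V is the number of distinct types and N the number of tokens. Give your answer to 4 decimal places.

2.6941

N = 31, V = 15.
√N = 5.567764
R = 15 / 5.567764 = 2.6941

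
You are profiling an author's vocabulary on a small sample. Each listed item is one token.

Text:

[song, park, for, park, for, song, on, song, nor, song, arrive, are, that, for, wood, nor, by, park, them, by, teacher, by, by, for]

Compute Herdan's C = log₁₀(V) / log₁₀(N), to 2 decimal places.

0.78

N = 24, V = 12.
log₁₀(V) = 1.079181, log₁₀(N) = 1.380211
C = 1.079181 / 1.380211 = 0.78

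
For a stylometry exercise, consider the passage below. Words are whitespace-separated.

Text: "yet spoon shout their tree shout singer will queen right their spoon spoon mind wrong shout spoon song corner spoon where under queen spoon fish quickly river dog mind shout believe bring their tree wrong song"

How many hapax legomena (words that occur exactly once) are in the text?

Frequencies: spoon:6, shout:4, their:3, tree:2, queen:2, mind:2, wrong:2, song:2, yet:1, singer:1, will:1, right:1, corner:1, where:1, under:1, fish:1, quickly:1, river:1, dog:1, believe:1, … (1 more, each freq 1)
Hapax (freq=1): believe, bring, corner, dog, fish, quickly, right, river, singer, under, where, will, yet

13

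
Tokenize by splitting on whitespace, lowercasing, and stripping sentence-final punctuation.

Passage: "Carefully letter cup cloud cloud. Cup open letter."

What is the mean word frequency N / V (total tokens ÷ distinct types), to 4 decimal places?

1.6000

N = 8 tokens, V = 5 types.
Mean frequency = N / V = 8 / 5 = 1.6000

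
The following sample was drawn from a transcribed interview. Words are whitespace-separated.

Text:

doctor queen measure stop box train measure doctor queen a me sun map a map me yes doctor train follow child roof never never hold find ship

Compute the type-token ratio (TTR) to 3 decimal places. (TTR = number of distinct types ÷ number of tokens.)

0.667

N = 27 tokens, V = 18 types.
TTR = V / N = 18 / 27 = 0.667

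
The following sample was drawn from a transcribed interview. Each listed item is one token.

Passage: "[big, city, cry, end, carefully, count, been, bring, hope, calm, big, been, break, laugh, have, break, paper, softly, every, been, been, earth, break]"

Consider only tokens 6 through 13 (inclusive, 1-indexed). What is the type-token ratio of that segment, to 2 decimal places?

0.88

Segment tokens 6–13: count, been, bring, hope, calm, big, been, break
Segment N = 8, segment V = 7.
TTR = 7 / 8 = 0.88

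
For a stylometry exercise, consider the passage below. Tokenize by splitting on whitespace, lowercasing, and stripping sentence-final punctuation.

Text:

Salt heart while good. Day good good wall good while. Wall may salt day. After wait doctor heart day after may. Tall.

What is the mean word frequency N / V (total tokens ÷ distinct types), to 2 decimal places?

2.00

N = 22 tokens, V = 11 types.
Mean frequency = N / V = 22 / 11 = 2.00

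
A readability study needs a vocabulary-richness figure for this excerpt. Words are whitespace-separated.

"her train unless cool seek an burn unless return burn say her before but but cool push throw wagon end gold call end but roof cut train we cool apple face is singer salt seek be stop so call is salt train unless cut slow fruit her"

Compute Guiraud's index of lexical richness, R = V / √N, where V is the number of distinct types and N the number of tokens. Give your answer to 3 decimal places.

4.376

N = 47, V = 30.
√N = 6.855655
R = 30 / 6.855655 = 4.376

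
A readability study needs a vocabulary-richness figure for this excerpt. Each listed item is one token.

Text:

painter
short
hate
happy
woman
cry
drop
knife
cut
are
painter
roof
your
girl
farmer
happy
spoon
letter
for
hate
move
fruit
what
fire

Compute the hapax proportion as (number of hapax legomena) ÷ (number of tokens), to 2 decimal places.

0.75

Frequencies: painter:2, hate:2, happy:2, short:1, woman:1, cry:1, drop:1, knife:1, cut:1, are:1, roof:1, your:1, girl:1, farmer:1, spoon:1, letter:1, for:1, move:1, fruit:1, what:1, … (1 more, each freq 1)
Hapax count = 18; token count = 24.
Ratio = 18 / 24 = 0.75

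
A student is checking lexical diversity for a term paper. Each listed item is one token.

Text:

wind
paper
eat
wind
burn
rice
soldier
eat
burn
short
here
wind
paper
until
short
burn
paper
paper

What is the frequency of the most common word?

4

Frequencies: paper:4, wind:3, burn:3, eat:2, short:2, rice:1, soldier:1, here:1, until:1
Most common: 'paper' with frequency 4.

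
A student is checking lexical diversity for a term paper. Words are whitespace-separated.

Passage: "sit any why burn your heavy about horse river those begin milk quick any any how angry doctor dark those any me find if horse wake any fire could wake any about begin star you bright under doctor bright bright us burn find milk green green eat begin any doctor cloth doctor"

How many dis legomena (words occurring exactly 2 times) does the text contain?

Frequencies: any:7, doctor:4, begin:3, bright:3, burn:2, about:2, horse:2, those:2, milk:2, find:2, wake:2, green:2, sit:1, why:1, your:1, heavy:1, river:1, quick:1, how:1, angry:1, … (11 more, each freq 1)
Words with frequency 2: about, burn, find, green, horse, milk, those, wake

8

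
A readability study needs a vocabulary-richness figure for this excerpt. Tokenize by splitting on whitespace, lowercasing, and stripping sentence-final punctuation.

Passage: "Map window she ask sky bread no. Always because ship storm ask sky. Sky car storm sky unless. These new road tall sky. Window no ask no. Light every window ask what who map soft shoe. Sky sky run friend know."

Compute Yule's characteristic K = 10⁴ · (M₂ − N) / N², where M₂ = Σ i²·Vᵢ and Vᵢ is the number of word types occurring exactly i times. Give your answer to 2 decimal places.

416.42

Frequencies: sky:7, ask:4, window:3, no:3, map:2, storm:2, she:1, bread:1, always:1, because:1, ship:1, car:1, unless:1, these:1, new:1, road:1, tall:1, light:1, every:1, what:1, … (6 more, each freq 1)
N = 41. Frequency spectrum: V_1=20, V_2=2, V_3=2, V_4=1, V_7=1
M₂ = 1²·20 + 2²·2 + 3²·2 + 4²·1 + 7²·1 = 111
K = 10000 × (111 − 41) / 41² = 416.42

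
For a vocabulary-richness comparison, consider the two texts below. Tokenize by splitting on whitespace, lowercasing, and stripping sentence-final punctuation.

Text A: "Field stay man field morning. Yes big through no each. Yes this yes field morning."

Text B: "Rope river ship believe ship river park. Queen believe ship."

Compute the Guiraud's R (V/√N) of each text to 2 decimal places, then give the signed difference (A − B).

0.68

A: V=10, N=15, R=2.58
B: V=6, N=10, R=1.90
Difference = 2.58 − 1.90 = 0.68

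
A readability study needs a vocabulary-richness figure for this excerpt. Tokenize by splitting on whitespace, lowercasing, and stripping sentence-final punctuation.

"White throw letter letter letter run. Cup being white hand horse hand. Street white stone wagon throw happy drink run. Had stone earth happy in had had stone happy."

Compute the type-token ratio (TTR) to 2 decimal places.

0.55

N = 29 tokens, V = 16 types.
TTR = V / N = 16 / 29 = 0.55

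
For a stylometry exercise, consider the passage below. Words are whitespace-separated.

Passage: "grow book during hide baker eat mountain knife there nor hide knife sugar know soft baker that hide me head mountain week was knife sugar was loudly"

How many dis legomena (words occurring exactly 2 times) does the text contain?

Frequencies: hide:3, knife:3, baker:2, mountain:2, sugar:2, was:2, grow:1, book:1, during:1, eat:1, there:1, nor:1, know:1, soft:1, that:1, me:1, head:1, week:1, loudly:1
Words with frequency 2: baker, mountain, sugar, was

4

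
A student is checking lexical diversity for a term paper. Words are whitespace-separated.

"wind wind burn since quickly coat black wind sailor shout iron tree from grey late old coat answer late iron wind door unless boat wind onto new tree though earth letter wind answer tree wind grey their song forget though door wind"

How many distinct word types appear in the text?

Distinct types: {answer, black, boat, burn, coat, door, earth, forget, from, grey, iron, late, letter, new, old, onto, quickly, sailor, shout, since, song, their, though, tree, unless, wind}
V = 26

26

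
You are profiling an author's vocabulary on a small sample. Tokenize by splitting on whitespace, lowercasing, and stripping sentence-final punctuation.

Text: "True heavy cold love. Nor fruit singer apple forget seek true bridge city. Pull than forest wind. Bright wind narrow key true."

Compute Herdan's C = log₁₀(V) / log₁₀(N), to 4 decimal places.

N = 22, V = 19.
log₁₀(V) = 1.278754, log₁₀(N) = 1.342423
C = 1.278754 / 1.342423 = 0.9526

0.9526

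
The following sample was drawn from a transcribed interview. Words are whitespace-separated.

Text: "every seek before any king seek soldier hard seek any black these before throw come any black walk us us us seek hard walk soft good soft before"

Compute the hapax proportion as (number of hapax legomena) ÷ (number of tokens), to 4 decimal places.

0.2500

Frequencies: seek:4, before:3, any:3, us:3, hard:2, black:2, walk:2, soft:2, every:1, king:1, soldier:1, these:1, throw:1, come:1, good:1
Hapax count = 7; token count = 28.
Ratio = 7 / 28 = 0.2500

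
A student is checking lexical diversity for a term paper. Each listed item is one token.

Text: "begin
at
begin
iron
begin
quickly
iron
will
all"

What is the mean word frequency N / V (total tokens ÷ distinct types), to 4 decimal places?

N = 9 tokens, V = 6 types.
Mean frequency = N / V = 9 / 6 = 1.5000

1.5000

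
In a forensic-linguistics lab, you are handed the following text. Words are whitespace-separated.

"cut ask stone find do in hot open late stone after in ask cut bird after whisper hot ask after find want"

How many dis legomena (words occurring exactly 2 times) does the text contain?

5

Frequencies: ask:3, after:3, cut:2, stone:2, find:2, in:2, hot:2, do:1, open:1, late:1, bird:1, whisper:1, want:1
Words with frequency 2: cut, find, hot, in, stone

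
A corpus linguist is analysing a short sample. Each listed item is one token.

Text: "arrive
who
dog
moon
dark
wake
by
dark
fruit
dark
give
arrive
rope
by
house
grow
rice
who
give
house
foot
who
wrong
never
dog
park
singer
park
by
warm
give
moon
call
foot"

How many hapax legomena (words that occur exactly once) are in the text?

Frequencies: who:3, dark:3, by:3, give:3, arrive:2, dog:2, moon:2, house:2, foot:2, park:2, wake:1, fruit:1, rope:1, grow:1, rice:1, wrong:1, never:1, singer:1, warm:1, call:1
Hapax (freq=1): call, fruit, grow, never, rice, rope, singer, wake, warm, wrong

10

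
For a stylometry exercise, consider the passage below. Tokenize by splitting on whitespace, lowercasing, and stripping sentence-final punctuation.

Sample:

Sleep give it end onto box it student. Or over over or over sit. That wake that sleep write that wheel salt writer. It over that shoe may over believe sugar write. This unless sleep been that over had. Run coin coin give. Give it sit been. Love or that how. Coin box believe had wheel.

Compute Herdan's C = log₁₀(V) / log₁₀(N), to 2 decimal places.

N = 56, V = 28.
log₁₀(V) = 1.447158, log₁₀(N) = 1.748188
C = 1.447158 / 1.748188 = 0.83

0.83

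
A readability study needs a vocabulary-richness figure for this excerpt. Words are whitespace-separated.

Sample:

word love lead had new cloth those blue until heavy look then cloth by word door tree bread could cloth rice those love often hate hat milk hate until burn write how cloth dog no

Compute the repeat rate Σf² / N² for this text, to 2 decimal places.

Frequencies: cloth:4, word:2, love:2, those:2, until:2, hate:2, lead:1, had:1, new:1, blue:1, heavy:1, look:1, then:1, by:1, door:1, tree:1, bread:1, could:1, rice:1, often:1, … (7 more, each freq 1)
Σf² = 57; N² = 1225
Repeat rate = 57 / 1225 = 0.05

0.05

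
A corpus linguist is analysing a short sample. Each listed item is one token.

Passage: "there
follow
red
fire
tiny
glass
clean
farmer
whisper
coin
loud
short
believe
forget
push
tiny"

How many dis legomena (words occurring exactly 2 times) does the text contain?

Frequencies: tiny:2, there:1, follow:1, red:1, fire:1, glass:1, clean:1, farmer:1, whisper:1, coin:1, loud:1, short:1, believe:1, forget:1, push:1
Words with frequency 2: tiny

1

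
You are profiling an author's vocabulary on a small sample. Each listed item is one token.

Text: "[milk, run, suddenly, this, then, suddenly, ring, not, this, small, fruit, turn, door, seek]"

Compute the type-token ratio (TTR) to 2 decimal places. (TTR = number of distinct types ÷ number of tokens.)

0.86

N = 14 tokens, V = 12 types.
TTR = V / N = 12 / 14 = 0.86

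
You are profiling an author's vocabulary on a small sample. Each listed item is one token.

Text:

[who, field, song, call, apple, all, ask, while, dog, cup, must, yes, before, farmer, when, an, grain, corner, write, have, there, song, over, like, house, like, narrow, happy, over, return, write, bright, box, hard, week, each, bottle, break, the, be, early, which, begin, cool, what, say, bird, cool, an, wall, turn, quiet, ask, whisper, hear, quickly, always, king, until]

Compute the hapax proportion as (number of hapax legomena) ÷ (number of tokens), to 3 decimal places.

0.763

Frequencies: song:2, ask:2, an:2, write:2, over:2, like:2, cool:2, who:1, field:1, call:1, apple:1, all:1, while:1, dog:1, cup:1, must:1, yes:1, before:1, farmer:1, when:1, … (32 more, each freq 1)
Hapax count = 45; token count = 59.
Ratio = 45 / 59 = 0.763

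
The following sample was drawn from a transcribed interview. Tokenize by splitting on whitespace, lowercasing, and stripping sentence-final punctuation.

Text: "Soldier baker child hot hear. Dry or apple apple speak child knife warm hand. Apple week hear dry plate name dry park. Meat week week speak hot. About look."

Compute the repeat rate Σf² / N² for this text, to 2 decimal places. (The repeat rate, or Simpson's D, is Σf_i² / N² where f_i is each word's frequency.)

Frequencies: dry:3, apple:3, week:3, child:2, hot:2, hear:2, speak:2, soldier:1, baker:1, or:1, knife:1, warm:1, hand:1, plate:1, name:1, park:1, meat:1, about:1, look:1
Σf² = 55; N² = 841
Repeat rate = 55 / 841 = 0.07

0.07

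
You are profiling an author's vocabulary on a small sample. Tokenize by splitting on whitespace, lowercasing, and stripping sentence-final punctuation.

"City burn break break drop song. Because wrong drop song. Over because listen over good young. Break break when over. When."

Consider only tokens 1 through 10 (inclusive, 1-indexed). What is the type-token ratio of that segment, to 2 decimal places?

0.70

Segment tokens 1–10: city, burn, break, break, drop, song, because, wrong, drop, song
Segment N = 10, segment V = 7.
TTR = 7 / 10 = 0.70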